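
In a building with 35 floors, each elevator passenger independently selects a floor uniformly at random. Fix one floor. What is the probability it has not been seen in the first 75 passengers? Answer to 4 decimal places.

0.1137

On each passenger the fixed floor fails to appear with probability 34/35.
P(still missing after 75) = (34/35)^75 = 0.11371.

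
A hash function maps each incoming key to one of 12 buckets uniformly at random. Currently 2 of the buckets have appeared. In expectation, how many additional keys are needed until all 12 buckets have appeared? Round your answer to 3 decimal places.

With k distinct buckets already seen, the next new one takes an expected 12/(12-k) keys.
Sum over k = 2,...,11: E = 12/10 + 12/9 + 12/8 + ... + 12/2 + 12/1 = 35.1476.

35.148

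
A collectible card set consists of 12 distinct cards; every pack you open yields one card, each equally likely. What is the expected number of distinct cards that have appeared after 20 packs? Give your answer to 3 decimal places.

For each card, P(seen in 20 packs) = 1 - (11/12)^20 = 0.8245.
By linearity of expectation, E[distinct seen] = 12·(1 - (11/12)^20) = 9.8942.

9.894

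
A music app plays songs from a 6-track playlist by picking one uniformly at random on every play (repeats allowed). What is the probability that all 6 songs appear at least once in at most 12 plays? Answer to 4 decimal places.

0.4378

By inclusion–exclusion over which songs are missing,
P(all seen) = Σ_{j=0}^{6} (-1)^j C(6,j)((6-j)/6)^12
= 1.00000 - 0.67294 + 0.11561 - 0.00488 + 0.00003 - 0.00000 + 0.00000
= 0.43782.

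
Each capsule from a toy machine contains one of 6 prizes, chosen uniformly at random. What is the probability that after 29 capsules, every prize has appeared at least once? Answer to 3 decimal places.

0.970

Let A_i be the event that prize i is missing after 29 capsules. By inclusion–exclusion on the A_i,
P(all seen) = Σ_{j=0}^{6} (-1)^j C(6,j)((6-j)/6)^29
= 1.0000 - 0.0303 + 0.0001 - 0.0000 + 0.0000 - 0.0000 + 0.0000
= 0.9698.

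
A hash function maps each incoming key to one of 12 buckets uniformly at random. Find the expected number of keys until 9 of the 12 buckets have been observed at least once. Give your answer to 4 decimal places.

With k distinct buckets already seen, the next new one arrives after an expected 12/(12-k) keys.
Sum over k = 0,...,8: E = 12/12 + 12/11 + 12/10 + ... + 12/5 + 12/4 = 15.23853.

15.2385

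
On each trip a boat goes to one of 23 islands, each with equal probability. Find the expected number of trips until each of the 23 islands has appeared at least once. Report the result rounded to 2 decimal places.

Split into phases: going from k distinct to k+1 distinct takes on average 23/(23-k) trips.
E[T] = 23/23 + 23/22 + 23/21 + ... + 23/2 + 23/1 = 23·H_{23}.
H_{23} = 3.734, so E[T] = 85.889.

85.89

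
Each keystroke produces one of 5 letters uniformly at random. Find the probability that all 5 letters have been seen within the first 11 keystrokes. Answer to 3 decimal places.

0.606

Let A_i be the event that letter i is missing after 11 keystrokes. By inclusion–exclusion on the A_i,
P(all seen) = Σ_{j=0}^{5} (-1)^j C(5,j)((5-j)/5)^11
= 1.0000 - 0.4295 + 0.0363 - 0.0004 + 0.0000 - 0.0000
= 0.6064.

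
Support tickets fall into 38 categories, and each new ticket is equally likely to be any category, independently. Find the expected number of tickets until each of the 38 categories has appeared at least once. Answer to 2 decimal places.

The wait to go from k to k+1 distinct categories is geometric with mean 38/(38-k).
E[T] = 38/38 + 38/37 + 38/36 + ... + 38/2 + 38/1 = 38·H_{38}.
H_{38} = 4.228, so E[T] = 160.660.

160.66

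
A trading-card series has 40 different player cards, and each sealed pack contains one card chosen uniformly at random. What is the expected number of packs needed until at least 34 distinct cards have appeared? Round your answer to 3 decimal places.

73.142

With k distinct cards already seen, the next new one arrives after an expected 40/(40-k) packs.
Sum over k = 0,...,33: E = 40/40 + 40/39 + 40/38 + ... + 40/8 + 40/7 = 73.1417.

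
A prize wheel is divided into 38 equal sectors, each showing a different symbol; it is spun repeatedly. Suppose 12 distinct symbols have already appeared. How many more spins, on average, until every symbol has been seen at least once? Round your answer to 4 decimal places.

146.4679

The wait to go from k to k+1 distinct symbols is geometric with mean 38/(38-k).
Sum over k = 12,...,37: E = 38/26 + 38/25 + 38/24 + ... + 38/2 + 38/1 = 146.46795.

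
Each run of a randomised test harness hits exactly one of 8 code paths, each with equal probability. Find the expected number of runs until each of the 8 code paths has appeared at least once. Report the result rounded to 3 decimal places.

21.743

Split into phases: going from k distinct to k+1 distinct takes on average 8/(8-k) runs.
E[T] = 8/8 + 8/7 + 8/6 + ... + 8/2 + 8/1 = 8·H_{8}.
H_{8} = 2.7179, so E[T] = 21.7429.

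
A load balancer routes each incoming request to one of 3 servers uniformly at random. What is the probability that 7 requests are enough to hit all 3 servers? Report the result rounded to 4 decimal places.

Let A_i be the event that server i is missing after 7 requests. By inclusion–exclusion on the A_i,
P(all seen) = Σ_{j=0}^{3} (-1)^j C(3,j)((3-j)/3)^7
= 1.00000 - 0.17558 + 0.00137 - 0.00000
= 0.82579.

0.8258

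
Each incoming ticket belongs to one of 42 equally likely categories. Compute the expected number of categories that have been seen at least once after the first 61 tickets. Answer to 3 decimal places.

32.343

For each category, P(seen in 61 tickets) = 1 - (41/42)^61 = 0.7701.
By linearity of expectation, E[distinct seen] = 42·(1 - (41/42)^61) = 32.3427.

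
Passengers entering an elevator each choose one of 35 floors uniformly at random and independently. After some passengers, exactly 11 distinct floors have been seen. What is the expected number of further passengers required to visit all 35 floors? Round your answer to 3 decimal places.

The wait to go from k to k+1 distinct floors is geometric with mean 35/(35-k).
Sum over k = 11,...,34: E = 35/24 + 35/23 + 35/22 + ... + 35/2 + 35/1 = 132.1585.

132.159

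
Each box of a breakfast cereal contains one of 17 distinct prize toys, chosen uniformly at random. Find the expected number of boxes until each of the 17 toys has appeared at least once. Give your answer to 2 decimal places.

The wait to go from k to k+1 distinct toys is geometric with mean 17/(17-k).
E[T] = 17/17 + 17/16 + 17/15 + ... + 17/2 + 17/1 = 17·H_{17}.
H_{17} = 3.440, so E[T] = 58.472.

58.47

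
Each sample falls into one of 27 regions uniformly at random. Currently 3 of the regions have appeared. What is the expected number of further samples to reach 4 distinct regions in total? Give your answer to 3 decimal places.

1.125

With k distinct regions already seen, the next new one takes an expected 27/(27-k) samples.
Only the k = 3 term is needed: E = 27/24 = 1.1250.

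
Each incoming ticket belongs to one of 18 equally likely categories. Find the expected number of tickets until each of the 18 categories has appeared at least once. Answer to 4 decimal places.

The wait to go from k to k+1 distinct categories is geometric with mean 18/(18-k).
E[T] = 18/18 + 18/17 + 18/16 + ... + 18/2 + 18/1 = 18·H_{18}.
H_{18} = 3.49511, so E[T] = 62.91195.

62.9119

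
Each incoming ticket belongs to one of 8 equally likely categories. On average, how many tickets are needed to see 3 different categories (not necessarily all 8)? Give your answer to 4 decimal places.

Going from k to k+1 distinct takes a geometric number of tickets with mean 8/(8-k).
Sum over k = 0,...,2: E = 8/8 + 8/7 + 8/6 = 3.47619.

3.4762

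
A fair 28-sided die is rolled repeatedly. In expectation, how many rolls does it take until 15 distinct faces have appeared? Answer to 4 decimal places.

20.9170

Going from k to k+1 distinct takes a geometric number of rolls with mean 28/(28-k).
Sum over k = 0,...,14: E = 28/28 + 28/27 + 28/26 + ... + 28/15 + 28/14 = 20.91704.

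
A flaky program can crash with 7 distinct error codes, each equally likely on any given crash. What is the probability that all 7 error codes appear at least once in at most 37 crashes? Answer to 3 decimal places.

0.977

Let A_i be the event that error code i is missing after 37 crashes. By inclusion–exclusion on the A_i,
P(all seen) = Σ_{j=0}^{7} (-1)^j C(7,j)((7-j)/7)^37
= 1.0000 - 0.0233 + 0.0001 - 0.0000 + 0.0000 - 0.0000 + 0.0000 - 0.0000
= 0.9767.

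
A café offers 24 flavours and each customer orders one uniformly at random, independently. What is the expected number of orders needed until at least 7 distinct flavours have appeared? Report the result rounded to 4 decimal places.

Going from k to k+1 distinct takes a geometric number of orders with mean 24/(24-k).
Sum over k = 0,...,6: E = 24/24 + 24/23 + 24/22 + ... + 24/19 + 24/18 = 8.07374.

8.0737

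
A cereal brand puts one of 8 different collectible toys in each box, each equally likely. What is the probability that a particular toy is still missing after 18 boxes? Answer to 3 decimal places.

0.090

On each box the fixed toy fails to appear with probability 7/8.
P(still missing after 18) = (7/8)^18 = 0.0904.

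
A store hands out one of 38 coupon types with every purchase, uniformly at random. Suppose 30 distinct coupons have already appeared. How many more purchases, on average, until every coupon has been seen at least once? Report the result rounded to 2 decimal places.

With k distinct coupons already seen, the next new one takes an expected 38/(38-k) purchases.
Sum over k = 30,...,37: E = 38/8 + 38/7 + 38/6 + ... + 38/2 + 38/1 = 103.279.

103.28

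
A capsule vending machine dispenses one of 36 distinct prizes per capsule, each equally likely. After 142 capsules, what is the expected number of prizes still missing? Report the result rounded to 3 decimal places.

For each prize, P(unseen after 142) = (35/36)^142 = 0.0183.
By linearity of expectation, E[unseen] = 36·(35/36)^142 = 0.6592.

0.659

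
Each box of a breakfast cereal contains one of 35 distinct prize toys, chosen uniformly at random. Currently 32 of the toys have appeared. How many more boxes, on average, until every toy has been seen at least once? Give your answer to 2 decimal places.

64.17

From k distinct to k+1 distinct takes on average 35/(35-k) boxes.
Sum over k = 32,...,34: E = 35/3 + 35/2 + 35/1 = 64.167.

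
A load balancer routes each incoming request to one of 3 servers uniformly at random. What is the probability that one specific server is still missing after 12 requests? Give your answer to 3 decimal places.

0.008

On each request the fixed server fails to appear with probability 2/3.
P(still missing after 12) = (2/3)^12 = 0.0077.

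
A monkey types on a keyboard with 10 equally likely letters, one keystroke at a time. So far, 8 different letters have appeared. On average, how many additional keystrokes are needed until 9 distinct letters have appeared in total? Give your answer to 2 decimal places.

5.00

With k distinct letters already seen, the next new one takes an expected 10/(10-k) keystrokes.
Only the k = 8 term is needed: E = 10/2 = 5.000.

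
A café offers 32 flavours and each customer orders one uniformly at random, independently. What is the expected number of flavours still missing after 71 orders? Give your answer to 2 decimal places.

For each flavour, P(unseen after 71) = (31/32)^71 = 0.105.
By linearity of expectation, E[unseen] = 32·(31/32)^71 = 3.359.

3.36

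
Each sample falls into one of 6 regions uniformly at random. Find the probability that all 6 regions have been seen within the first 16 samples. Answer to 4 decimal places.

0.6980

By inclusion–exclusion over which regions are missing,
P(all seen) = Σ_{j=0}^{6} (-1)^j C(6,j)((6-j)/6)^16
= 1.00000 - 0.32453 + 0.02284 - 0.00031 + 0.00000 - 0.00000 + 0.00000
= 0.69800.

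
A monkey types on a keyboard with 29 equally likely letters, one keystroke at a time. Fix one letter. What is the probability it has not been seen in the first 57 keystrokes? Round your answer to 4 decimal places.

0.1353

Each keystroke misses the fixed letter with probability (29-1)/29 = 28/29, independently.
P(still missing after 57) = (28/29)^57 = 0.13531.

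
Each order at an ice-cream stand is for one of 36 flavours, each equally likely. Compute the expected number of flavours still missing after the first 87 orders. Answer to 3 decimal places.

3.104

For each flavour, P(unseen after 87) = (35/36)^87 = 0.0862.
By linearity of expectation, E[unseen] = 36·(35/36)^87 = 3.1039.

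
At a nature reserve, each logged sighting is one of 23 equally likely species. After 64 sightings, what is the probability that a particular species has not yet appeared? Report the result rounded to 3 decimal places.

Each sighting misses the fixed species with probability (23-1)/23 = 22/23, independently.
P(still missing after 64) = (22/23)^64 = 0.0581.

0.058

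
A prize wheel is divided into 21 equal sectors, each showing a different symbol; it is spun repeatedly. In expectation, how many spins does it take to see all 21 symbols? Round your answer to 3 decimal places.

76.553

Split into phases: going from k distinct to k+1 distinct takes on average 21/(21-k) spins.
E[T] = 21/21 + 21/20 + 21/19 + ... + 21/2 + 21/1 = 21·H_{21}.
H_{21} = 3.6454, so E[T] = 76.5525.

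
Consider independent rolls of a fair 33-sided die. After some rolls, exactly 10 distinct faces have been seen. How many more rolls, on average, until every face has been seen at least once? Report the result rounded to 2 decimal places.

123.23

The wait to go from k to k+1 distinct faces is geometric with mean 33/(33-k).
Sum over k = 10,...,32: E = 33/23 + 33/22 + 33/21 + ... + 33/2 + 33/1 = 123.232.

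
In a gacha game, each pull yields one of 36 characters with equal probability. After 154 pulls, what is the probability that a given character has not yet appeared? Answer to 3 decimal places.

Each pull misses the fixed character with probability (36-1)/36 = 35/36, independently.
P(still missing after 154) = (35/36)^154 = 0.0131.

0.013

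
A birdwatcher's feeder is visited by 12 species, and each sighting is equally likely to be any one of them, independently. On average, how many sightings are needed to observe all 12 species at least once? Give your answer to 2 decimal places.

Split into phases: going from k distinct to k+1 distinct takes on average 12/(12-k) sightings.
E[T] = 12/12 + 12/11 + 12/10 + ... + 12/2 + 12/1 = 12·H_{12}.
H_{12} = 3.103, so E[T] = 37.239.

37.24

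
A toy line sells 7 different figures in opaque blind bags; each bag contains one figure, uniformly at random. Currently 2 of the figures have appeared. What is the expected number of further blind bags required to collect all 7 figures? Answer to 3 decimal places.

The wait to go from k to k+1 distinct figures is geometric with mean 7/(7-k).
Sum over k = 2,...,6: E = 7/5 + 7/4 + 7/3 + 7/2 + 7/1 = 15.9833.

15.983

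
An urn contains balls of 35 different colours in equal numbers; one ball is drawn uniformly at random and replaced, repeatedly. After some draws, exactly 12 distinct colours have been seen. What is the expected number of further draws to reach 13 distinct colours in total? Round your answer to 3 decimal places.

The wait to go from k to k+1 distinct colours is geometric with mean 35/(35-k).
Only the k = 12 term is needed: E = 35/23 = 1.5217.

1.522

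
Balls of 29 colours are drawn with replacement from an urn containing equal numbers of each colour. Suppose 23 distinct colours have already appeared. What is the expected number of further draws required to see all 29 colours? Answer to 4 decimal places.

The wait to go from k to k+1 distinct colours is geometric with mean 29/(29-k).
Sum over k = 23,...,28: E = 29/6 + 29/5 + 29/4 + 29/3 + 29/2 + 29/1 = 71.05000.

71.0500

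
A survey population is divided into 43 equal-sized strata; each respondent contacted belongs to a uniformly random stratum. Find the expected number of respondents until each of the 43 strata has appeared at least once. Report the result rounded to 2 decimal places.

187.05

After k distinct strata have appeared, the next respondent gives a new one with probability (43-k)/43, so the expected wait for the (k+1)-th is 43/(43-k).
E[T] = 43/43 + 43/42 + 43/41 + ... + 43/2 + 43/1 = 43·H_{43}.
H_{43} = 4.350, so E[T] = 187.050.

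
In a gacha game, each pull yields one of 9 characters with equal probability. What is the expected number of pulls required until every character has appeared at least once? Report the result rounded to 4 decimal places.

After k distinct characters have appeared, the next pull gives a new one with probability (9-k)/9, so the expected wait for the (k+1)-th is 9/(9-k).
E[T] = 9/9 + 9/8 + 9/7 + ... + 9/2 + 9/1 = 9·H_{9}.
H_{9} = 2.82897, so E[T] = 25.46071.

25.4607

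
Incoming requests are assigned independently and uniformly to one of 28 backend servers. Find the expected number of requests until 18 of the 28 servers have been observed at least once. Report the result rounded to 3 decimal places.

Going from k to k+1 distinct takes a geometric number of requests with mean 28/(28-k).
Sum over k = 0,...,17: E = 28/28 + 28/27 + 28/26 + ... + 28/12 + 28/11 = 27.9497.

27.950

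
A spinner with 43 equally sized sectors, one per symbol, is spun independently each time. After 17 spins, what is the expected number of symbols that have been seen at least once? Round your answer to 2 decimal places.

For each symbol, P(seen in 17 spins) = 1 - (42/43)^17 = 0.330.
By linearity of expectation, E[distinct seen] = 43·(1 - (42/43)^17) = 14.177.

14.18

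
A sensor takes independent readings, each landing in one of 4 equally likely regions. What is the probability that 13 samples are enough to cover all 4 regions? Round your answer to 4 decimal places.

0.9057

By inclusion–exclusion over which regions are missing,
P(all seen) = Σ_{j=0}^{4} (-1)^j C(4,j)((4-j)/4)^13
= 1.00000 - 0.09503 + 0.00073 - 0.00000 + 0.00000
= 0.90570.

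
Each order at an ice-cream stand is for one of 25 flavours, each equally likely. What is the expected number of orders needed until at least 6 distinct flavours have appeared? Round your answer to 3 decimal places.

6.705

With k distinct flavours already seen, the next new one arrives after an expected 25/(25-k) orders.
Sum over k = 0,...,5: E = 25/25 + 25/24 + 25/23 + 25/22 + 25/21 + 25/20 = 6.7055.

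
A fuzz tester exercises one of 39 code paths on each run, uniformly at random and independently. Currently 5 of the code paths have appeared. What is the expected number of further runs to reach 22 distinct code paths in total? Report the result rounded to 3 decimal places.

26.468

The wait to go from k to k+1 distinct code paths is geometric with mean 39/(39-k).
Sum over k = 5,...,21: E = 39/34 + 39/33 + 39/32 + ... + 39/19 + 39/18 = 26.4676.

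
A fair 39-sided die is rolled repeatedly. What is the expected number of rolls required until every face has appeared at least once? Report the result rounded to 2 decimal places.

Split into phases: going from k distinct to k+1 distinct takes on average 39/(39-k) rolls.
E[T] = 39/39 + 39/38 + 39/37 + ... + 39/2 + 39/1 = 39·H_{39}.
H_{39} = 4.254, so E[T] = 165.888.

165.89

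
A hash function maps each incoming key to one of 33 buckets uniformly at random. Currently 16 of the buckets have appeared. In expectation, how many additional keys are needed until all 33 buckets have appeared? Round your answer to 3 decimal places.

The wait to go from k to k+1 distinct buckets is geometric with mean 33/(33-k).
Sum over k = 16,...,32: E = 33/17 + 33/16 + 33/15 + ... + 33/2 + 33/1 = 113.5052.

113.505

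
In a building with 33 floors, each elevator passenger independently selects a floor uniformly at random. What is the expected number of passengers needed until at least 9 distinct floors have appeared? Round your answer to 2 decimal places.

10.32

Going from k to k+1 distinct takes a geometric number of passengers with mean 33/(33-k).
Sum over k = 0,...,8: E = 33/33 + 33/32 + 33/31 + ... + 33/26 + 33/25 = 10.324.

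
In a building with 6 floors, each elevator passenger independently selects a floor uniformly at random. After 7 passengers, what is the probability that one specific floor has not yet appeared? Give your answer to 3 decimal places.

0.279

Each passenger misses the fixed floor with probability (6-1)/6 = 5/6, independently.
P(still missing after 7) = (5/6)^7 = 0.2791.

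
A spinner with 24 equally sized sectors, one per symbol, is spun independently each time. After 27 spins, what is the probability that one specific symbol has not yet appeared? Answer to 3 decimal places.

0.317

On each spin the fixed symbol fails to appear with probability 23/24.
P(still missing after 27) = (23/24)^27 = 0.3169.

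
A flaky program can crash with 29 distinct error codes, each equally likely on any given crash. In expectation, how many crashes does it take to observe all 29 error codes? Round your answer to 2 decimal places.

114.89

After k distinct error codes have appeared, the next crash gives a new one with probability (29-k)/29, so the expected wait for the (k+1)-th is 29/(29-k).
E[T] = 29/29 + 29/28 + 29/27 + ... + 29/2 + 29/1 = 29·H_{29}.
H_{29} = 3.962, so E[T] = 114.888.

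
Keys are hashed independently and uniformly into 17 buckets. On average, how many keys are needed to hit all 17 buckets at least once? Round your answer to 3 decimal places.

58.472

The wait to go from k to k+1 distinct buckets is geometric with mean 17/(17-k).
E[T] = 17/17 + 17/16 + 17/15 + ... + 17/2 + 17/1 = 17·H_{17}.
H_{17} = 3.4396, so E[T] = 58.4724.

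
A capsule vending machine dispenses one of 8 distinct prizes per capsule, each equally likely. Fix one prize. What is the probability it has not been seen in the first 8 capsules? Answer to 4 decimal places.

Each capsule misses the fixed prize with probability (8-1)/8 = 7/8, independently.
P(still missing after 8) = (7/8)^8 = 0.34361.

0.3436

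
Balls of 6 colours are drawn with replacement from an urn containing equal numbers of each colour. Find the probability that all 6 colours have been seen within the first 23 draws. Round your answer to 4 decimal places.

0.9108

Let A_i be the event that colour i is missing after 23 draws. By inclusion–exclusion on the A_i,
P(all seen) = Σ_{j=0}^{6} (-1)^j C(6,j)((6-j)/6)^23
= 1.00000 - 0.09057 + 0.00134 - 0.00000 + 0.00000 - 0.00000 + 0.00000
= 0.91076.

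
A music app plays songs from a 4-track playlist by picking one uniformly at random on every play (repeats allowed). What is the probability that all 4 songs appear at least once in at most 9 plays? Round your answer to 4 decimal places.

Let A_i be the event that song i is missing after 9 plays. By inclusion–exclusion on the A_i,
P(all seen) = Σ_{j=0}^{4} (-1)^j C(4,j)((4-j)/4)^9
= 1.00000 - 0.30034 + 0.01172 - 0.00002 + 0.00000
= 0.71136.

0.7114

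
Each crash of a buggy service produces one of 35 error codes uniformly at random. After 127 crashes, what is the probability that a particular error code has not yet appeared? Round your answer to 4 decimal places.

0.0252

On each crash the fixed error code fails to appear with probability 34/35.
P(still missing after 127) = (34/35)^127 = 0.02519.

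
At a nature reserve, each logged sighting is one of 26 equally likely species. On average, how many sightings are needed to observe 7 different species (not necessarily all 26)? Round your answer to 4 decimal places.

7.9737

With k distinct species already seen, the next new one arrives after an expected 26/(26-k) sightings.
Sum over k = 0,...,6: E = 26/26 + 26/25 + 26/24 + ... + 26/21 + 26/20 = 7.97368.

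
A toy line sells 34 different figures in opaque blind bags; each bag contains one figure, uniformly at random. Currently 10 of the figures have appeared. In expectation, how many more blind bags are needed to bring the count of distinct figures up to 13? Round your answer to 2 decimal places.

With k distinct figures already seen, the next new one takes an expected 34/(34-k) blind bags.
Sum over k = 10,...,12: E = 34/24 + 34/23 + 34/22 = 4.440.

4.44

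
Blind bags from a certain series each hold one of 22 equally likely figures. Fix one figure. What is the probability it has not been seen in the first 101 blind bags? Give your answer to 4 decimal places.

Each blind bag misses the fixed figure with probability (22-1)/22 = 21/22, independently.
P(still missing after 101) = (21/22)^101 = 0.00911.

0.0091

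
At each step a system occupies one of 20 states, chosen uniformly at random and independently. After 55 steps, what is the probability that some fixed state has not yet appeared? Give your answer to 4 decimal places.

Each step misses the fixed state with probability (20-1)/20 = 19/20, independently.
P(still missing after 55) = (19/20)^55 = 0.05954.

0.0595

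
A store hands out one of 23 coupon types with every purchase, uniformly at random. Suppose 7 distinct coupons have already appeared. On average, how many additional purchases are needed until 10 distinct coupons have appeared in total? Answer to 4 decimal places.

4.6137

The wait to go from k to k+1 distinct coupons is geometric with mean 23/(23-k).
Sum over k = 7,...,9: E = 23/16 + 23/15 + 23/14 = 4.61369.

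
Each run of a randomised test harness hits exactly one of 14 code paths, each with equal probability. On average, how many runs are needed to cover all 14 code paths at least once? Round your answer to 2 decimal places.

The wait to go from k to k+1 distinct code paths is geometric with mean 14/(14-k).
E[T] = 14/14 + 14/13 + 14/12 + ... + 14/2 + 14/1 = 14·H_{14}.
H_{14} = 3.252, so E[T] = 45.522.

45.52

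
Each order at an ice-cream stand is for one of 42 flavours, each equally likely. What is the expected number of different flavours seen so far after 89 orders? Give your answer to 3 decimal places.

For each flavour, P(seen in 89 orders) = 1 - (41/42)^89 = 0.8829.
By linearity of expectation, E[distinct seen] = 42·(1 - (41/42)^89) = 37.0816.

37.082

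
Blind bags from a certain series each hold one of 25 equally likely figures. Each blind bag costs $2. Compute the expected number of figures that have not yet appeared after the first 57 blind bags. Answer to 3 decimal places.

2.440

For each figure, P(unseen after 57) = (24/25)^57 = 0.0976.
By linearity of expectation, E[unseen] = 25·(24/25)^57 = 2.4401.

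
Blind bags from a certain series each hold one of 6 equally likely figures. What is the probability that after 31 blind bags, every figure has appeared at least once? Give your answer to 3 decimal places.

0.979

By inclusion–exclusion over which figures are missing,
P(all seen) = Σ_{j=0}^{6} (-1)^j C(6,j)((6-j)/6)^31
= 1.0000 - 0.0211 + 0.0001 - 0.0000 + 0.0000 - 0.0000 + 0.0000
= 0.9790.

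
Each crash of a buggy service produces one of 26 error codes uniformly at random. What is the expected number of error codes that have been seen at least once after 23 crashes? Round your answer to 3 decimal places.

For each error code, P(seen in 23 crashes) = 1 - (25/26)^23 = 0.5943.
By linearity of expectation, E[distinct seen] = 26·(1 - (25/26)^23) = 15.4511.

15.451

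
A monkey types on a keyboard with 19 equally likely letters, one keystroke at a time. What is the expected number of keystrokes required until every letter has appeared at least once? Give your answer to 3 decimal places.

The wait to go from k to k+1 distinct letters is geometric with mean 19/(19-k).
E[T] = 19/19 + 19/18 + 19/17 + ... + 19/2 + 19/1 = 19·H_{19}.
H_{19} = 3.5477, so E[T] = 67.4071.

67.407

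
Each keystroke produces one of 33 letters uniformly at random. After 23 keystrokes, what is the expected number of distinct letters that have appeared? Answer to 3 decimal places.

16.739

For each letter, P(seen in 23 keystrokes) = 1 - (32/33)^23 = 0.5072.
By linearity of expectation, E[distinct seen] = 33·(1 - (32/33)^23) = 16.7392.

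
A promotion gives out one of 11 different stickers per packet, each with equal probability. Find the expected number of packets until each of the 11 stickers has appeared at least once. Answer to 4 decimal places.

33.2187

The wait to go from k to k+1 distinct stickers is geometric with mean 11/(11-k).
E[T] = 11/11 + 11/10 + 11/9 + ... + 11/2 + 11/1 = 11·H_{11}.
H_{11} = 3.01988, so E[T] = 33.21865.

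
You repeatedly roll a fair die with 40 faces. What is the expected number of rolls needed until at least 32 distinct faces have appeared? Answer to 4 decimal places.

62.4274

Going from k to k+1 distinct takes a geometric number of rolls with mean 40/(40-k).
Sum over k = 0,...,31: E = 40/40 + 40/39 + 40/38 + ... + 40/10 + 40/9 = 62.42744.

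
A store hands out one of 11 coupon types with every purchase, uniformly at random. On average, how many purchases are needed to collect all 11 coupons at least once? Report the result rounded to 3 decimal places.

33.219

After k distinct coupons have appeared, the next purchase gives a new one with probability (11-k)/11, so the expected wait for the (k+1)-th is 11/(11-k).
E[T] = 11/11 + 11/10 + 11/9 + ... + 11/2 + 11/1 = 11·H_{11}.
H_{11} = 3.0199, so E[T] = 33.2187.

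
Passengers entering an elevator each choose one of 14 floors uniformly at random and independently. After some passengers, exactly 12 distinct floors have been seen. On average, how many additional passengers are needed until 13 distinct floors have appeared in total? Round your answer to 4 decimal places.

With k distinct floors already seen, the next new one takes an expected 14/(14-k) passengers.
Only the k = 12 term is needed: E = 14/2 = 7.00000.

7.0000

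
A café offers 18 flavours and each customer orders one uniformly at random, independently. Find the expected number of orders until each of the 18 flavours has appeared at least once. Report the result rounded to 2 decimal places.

The wait to go from k to k+1 distinct flavours is geometric with mean 18/(18-k).
E[T] = 18/18 + 18/17 + 18/16 + ... + 18/2 + 18/1 = 18·H_{18}.
H_{18} = 3.495, so E[T] = 62.912.

62.91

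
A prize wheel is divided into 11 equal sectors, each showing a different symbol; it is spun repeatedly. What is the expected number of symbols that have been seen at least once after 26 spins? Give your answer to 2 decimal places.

10.08

For each symbol, P(seen in 26 spins) = 1 - (10/11)^26 = 0.916.
By linearity of expectation, E[distinct seen] = 11·(1 - (10/11)^26) = 10.077.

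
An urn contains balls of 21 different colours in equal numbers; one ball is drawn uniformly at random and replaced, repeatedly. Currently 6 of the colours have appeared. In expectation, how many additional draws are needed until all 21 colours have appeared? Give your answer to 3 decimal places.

69.683

The wait to go from k to k+1 distinct colours is geometric with mean 21/(21-k).
Sum over k = 6,...,20: E = 21/15 + 21/14 + 21/13 + ... + 21/2 + 21/1 = 69.6828.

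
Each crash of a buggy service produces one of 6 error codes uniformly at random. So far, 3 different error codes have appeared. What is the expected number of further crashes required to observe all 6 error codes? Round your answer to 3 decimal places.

With k distinct error codes already seen, the next new one takes an expected 6/(6-k) crashes.
Sum over k = 3,...,5: E = 6/3 + 6/2 + 6/1 = 11.0000.

11.000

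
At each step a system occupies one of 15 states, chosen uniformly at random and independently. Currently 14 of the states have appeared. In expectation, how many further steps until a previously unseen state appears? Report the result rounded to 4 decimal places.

The number of steps until the next new state is geometric with success probability 1/15, so its mean is 15/1.
E = 15/1 = 15.00000.

15.0000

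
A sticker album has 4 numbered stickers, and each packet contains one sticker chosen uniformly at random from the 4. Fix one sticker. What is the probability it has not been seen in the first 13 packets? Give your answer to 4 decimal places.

On each packet the fixed sticker fails to appear with probability 3/4.
P(still missing after 13) = (3/4)^13 = 0.02376.

0.0238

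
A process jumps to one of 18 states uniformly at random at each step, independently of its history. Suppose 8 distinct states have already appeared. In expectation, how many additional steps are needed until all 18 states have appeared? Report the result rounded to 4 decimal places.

With k distinct states already seen, the next new one takes an expected 18/(18-k) steps.
Sum over k = 8,...,17: E = 18/10 + 18/9 + 18/8 + ... + 18/2 + 18/1 = 52.72143.

52.7214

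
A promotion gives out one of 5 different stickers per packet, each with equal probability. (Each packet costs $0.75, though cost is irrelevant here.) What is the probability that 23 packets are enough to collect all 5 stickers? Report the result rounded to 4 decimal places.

By inclusion–exclusion over which stickers are missing,
P(all seen) = Σ_{j=0}^{5} (-1)^j C(5,j)((5-j)/5)^23
= 1.00000 - 0.02951 + 0.00008 - 0.00000 + 0.00000 - 0.00000
= 0.97056.

0.9706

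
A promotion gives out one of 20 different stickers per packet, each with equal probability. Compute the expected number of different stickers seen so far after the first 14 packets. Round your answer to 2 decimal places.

10.25

For each sticker, P(seen in 14 packets) = 1 - (19/20)^14 = 0.512.
By linearity of expectation, E[distinct seen] = 20·(1 - (19/20)^14) = 10.247.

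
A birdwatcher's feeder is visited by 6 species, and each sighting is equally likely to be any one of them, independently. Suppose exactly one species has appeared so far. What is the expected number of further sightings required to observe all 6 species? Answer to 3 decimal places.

From k distinct to k+1 distinct takes on average 6/(6-k) sightings.
Sum over k = 1,...,5: E = 6/5 + 6/4 + 6/3 + 6/2 + 6/1 = 13.7000.

13.700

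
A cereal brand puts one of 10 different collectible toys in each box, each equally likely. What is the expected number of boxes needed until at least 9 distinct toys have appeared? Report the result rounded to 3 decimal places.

19.290

With k distinct toys already seen, the next new one arrives after an expected 10/(10-k) boxes.
Sum over k = 0,...,8: E = 10/10 + 10/9 + 10/8 + ... + 10/3 + 10/2 = 19.2897.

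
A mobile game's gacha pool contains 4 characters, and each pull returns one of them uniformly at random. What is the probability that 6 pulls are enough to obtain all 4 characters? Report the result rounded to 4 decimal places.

By inclusion–exclusion over which characters are missing,
P(all seen) = Σ_{j=0}^{4} (-1)^j C(4,j)((4-j)/4)^6
= 1.00000 - 0.71191 + 0.09375 - 0.00098 + 0.00000
= 0.38086.

0.3809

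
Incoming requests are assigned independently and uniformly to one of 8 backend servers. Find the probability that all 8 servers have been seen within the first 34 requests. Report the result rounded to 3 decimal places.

0.916

Let A_i be the event that server i is missing after 34 requests. By inclusion–exclusion on the A_i,
P(all seen) = Σ_{j=0}^{8} (-1)^j C(8,j)((8-j)/8)^34
= 1.0000 - 0.0854 + 0.0016 - 0.0000 + 0.0000 - 0.0000 + 0.0000 - 0.0000 + 0.0000
= 0.9162.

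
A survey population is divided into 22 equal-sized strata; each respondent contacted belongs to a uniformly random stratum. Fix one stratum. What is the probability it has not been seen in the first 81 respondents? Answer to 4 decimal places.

On each respondent the fixed stratum fails to appear with probability 21/22.
P(still missing after 81) = (21/22)^81 = 0.02310.

0.0231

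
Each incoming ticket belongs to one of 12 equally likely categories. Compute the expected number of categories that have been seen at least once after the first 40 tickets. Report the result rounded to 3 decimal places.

11.630

For each category, P(seen in 40 tickets) = 1 - (11/12)^40 = 0.9692.
By linearity of expectation, E[distinct seen] = 12·(1 - (11/12)^40) = 11.6305.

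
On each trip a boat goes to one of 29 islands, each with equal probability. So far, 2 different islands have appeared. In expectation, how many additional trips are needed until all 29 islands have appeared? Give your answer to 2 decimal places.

112.85

From k distinct to k+1 distinct takes on average 29/(29-k) trips.
Sum over k = 2,...,28: E = 29/27 + 29/26 + 29/25 + ... + 29/2 + 29/1 = 112.852.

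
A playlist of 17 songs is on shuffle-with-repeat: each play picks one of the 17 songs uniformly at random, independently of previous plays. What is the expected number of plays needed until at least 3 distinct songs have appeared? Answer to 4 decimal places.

3.1958

Going from k to k+1 distinct takes a geometric number of plays with mean 17/(17-k).
Sum over k = 0,...,2: E = 17/17 + 17/16 + 17/15 = 3.19583.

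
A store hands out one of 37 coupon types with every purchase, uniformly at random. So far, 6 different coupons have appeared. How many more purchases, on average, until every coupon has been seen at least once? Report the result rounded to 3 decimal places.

149.008

The wait to go from k to k+1 distinct coupons is geometric with mean 37/(37-k).
Sum over k = 6,...,36: E = 37/31 + 37/30 + 37/29 + ... + 37/2 + 37/1 = 149.0081.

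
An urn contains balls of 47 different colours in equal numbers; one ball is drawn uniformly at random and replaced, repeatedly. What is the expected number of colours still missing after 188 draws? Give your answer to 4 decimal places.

0.8245

For each colour, P(unseen after 188) = (46/47)^188 = 0.01754.
By linearity of expectation, E[unseen] = 47·(46/47)^188 = 0.82447.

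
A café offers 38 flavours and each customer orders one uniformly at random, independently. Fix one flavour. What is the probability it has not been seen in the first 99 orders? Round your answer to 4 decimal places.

On each order the fixed flavour fails to appear with probability 37/38.
P(still missing after 99) = (37/38)^99 = 0.07135.

0.0714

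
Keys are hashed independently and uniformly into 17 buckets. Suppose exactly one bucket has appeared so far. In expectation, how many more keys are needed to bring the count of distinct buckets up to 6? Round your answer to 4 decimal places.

From k distinct to k+1 distinct takes on average 17/(17-k) keys.
Sum over k = 1,...,5: E = 17/16 + 17/15 + 17/14 + 17/13 + 17/12 = 6.13448.

6.1345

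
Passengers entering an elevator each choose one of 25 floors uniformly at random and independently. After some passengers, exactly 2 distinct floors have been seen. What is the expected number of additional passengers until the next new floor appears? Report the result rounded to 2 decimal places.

The number of passengers until the next new floor is geometric with success probability 23/25, so its mean is 25/23.
E = 25/23 = 1.087.

1.09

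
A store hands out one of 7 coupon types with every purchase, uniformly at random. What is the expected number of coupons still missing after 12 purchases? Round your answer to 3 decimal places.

1.101

For each coupon, P(unseen after 12) = (6/7)^12 = 0.1573.
By linearity of expectation, E[unseen] = 7·(6/7)^12 = 1.1009.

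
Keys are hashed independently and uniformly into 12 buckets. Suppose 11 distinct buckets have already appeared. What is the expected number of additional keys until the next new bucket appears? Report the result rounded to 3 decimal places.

Each key yields a new bucket with probability (12-11)/12 = 1/12, so the wait is geometric with mean 12/1.
E = 12/1 = 12.0000.

12.000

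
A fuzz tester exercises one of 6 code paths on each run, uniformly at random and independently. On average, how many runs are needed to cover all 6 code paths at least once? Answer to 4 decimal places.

The wait to go from k to k+1 distinct code paths is geometric with mean 6/(6-k).
E[T] = 6/6 + 6/5 + 6/4 + 6/3 + 6/2 + 6/1 = 6·H_{6}.
H_{6} = 2.45000, so E[T] = 14.70000.

14.7000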